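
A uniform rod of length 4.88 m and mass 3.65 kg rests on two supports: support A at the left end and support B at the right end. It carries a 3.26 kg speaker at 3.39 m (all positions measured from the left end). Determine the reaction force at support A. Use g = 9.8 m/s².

Taking torques about support B:
Beam weight: 3.65 × 9.8 = 35.77 N down at 2.44 m → arm 2.44 m, τ = 35.77 × 2.44 = 87.28 N·m counterclockwise.
Speaker: 3.26 × 9.8 = 31.95 N down at 3.39 m → arm 1.49 m, τ = 31.95 × 1.49 = 47.61 N·m counterclockwise.
Net load moment about support B = 134.9 N·m counterclockwise.
Reaction R at support A is upward at 0 m, arm 4.88 m → moment R × 4.88 clockwise.
Setting net torque to zero: R × 4.88 = 134.9 → R = 27.6 N.

R_A ≈ 27.6 N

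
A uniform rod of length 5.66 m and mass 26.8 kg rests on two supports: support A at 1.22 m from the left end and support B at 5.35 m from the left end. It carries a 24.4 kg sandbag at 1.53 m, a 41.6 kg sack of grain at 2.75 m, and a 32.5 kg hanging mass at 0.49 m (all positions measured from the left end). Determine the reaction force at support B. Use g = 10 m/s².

R_B ≈ 219 N

Choose support A as the axis so its reaction then has zero moment arm.
Beam weight: 26.8 × 10 = 268 N down at 2.83 m → arm 1.61 m, τ = 268 × 1.61 = 431.5 N·m clockwise.
Sandbag: 24.4 × 10 = 244 N down at 1.53 m → arm 0.31 m, τ = 244 × 0.31 = 75.64 N·m clockwise.
Sack of grain: 41.6 × 10 = 416 N down at 2.75 m → arm 1.53 m, τ = 416 × 1.53 = 636.5 N·m clockwise.
Hanging mass: 32.5 × 10 = 325 N down at 0.49 m → arm 0.73 m, τ = 325 × 0.73 = 237.2 N·m counterclockwise.
Net load moment about support A = 906.4 N·m clockwise.
Reaction R at support B is upward at 5.35 m, arm 4.13 m → moment R × 4.13 counterclockwise.
Setting net torque to zero: R × 4.13 = 906.4 → R = 219 N.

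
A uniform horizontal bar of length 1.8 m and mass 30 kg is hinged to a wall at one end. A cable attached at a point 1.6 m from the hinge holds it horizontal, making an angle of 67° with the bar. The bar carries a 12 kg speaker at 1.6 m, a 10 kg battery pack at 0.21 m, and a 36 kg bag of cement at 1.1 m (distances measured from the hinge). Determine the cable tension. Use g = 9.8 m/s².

Taking torques about the hinge:
Beam weight: 30 × 9.8 = 294 N down at 0.9 m → arm 0.9 m, τ = 294 × 0.9 = 264.6 N·m clockwise.
Speaker: 12 × 9.8 = 117.6 N down at 1.6 m → arm 1.6 m, τ = 117.6 × 1.6 = 188.2 N·m clockwise.
Battery pack: 10 × 9.8 = 98 N down at 0.21 m → arm 0.21 m, τ = 98 × 0.21 = 20.58 N·m clockwise.
Bag of cement: 36 × 9.8 = 352.8 N down at 1.1 m → arm 1.1 m, τ = 352.8 × 1.1 = 388.1 N·m clockwise.
Total clockwise load moment = 861.5 N·m.
The cable tension T acts at 1.6 m; only its component perpendicular to the bar, T sinθ, produces torque. sin 67° = 0.9205.
For rotational equilibrium, T × 1.6 × 0.9205 = 861.5, so T = 861.5 / 1.473 = 585 N.

T ≈ 585 N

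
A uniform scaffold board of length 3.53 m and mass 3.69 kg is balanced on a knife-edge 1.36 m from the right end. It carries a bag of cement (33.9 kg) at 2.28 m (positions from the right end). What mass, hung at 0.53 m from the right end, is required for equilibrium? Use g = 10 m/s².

Take moments about the knife-edge (at 1.36 m from the right end).
Beam weight: 3.69 × 10 = 36.9 N down at 1.765 m → arm 0.405 m, τ = 36.9 × 0.405 = 14.94 N·m counterclockwise.
Bag of cement: 33.9 × 10 = 339 N down at 2.28 m → arm 0.92 m, τ = 339 × 0.92 = 311.9 N·m counterclockwise.
Net moment of known loads = 326.8 N·m counterclockwise.
An unknown mass m at 0.53 m has arm 0.83 m; its moment is m·g·0.83 clockwise.
Setting net torque to zero: m × 10 × 0.83 = 326.8 → m = 326.8 / (10 × 0.83) = 39.4 kg.

m ≈ 39.4 kg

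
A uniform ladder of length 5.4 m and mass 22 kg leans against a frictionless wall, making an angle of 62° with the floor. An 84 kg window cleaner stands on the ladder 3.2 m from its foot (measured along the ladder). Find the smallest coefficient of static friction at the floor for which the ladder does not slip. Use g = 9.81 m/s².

μ_min ≈ 0.305

Taking torques about the foot of the ladder:
Ladder weight 22×9.81 = 215.8 N acts at 2.7 m along the ladder; its horizontal arm is 2.7·cos62° = 1.268 m → τ = 273.6 N·m clockwise.
Window cleaner: 84×9.81 = 824 N at 3.2 m → arm 1.502 m → τ = 1238 N·m clockwise.
Wall normal N acts horizontally at the top; its moment arm is the height L sinθ = 5.4·sin62° = 4.768 m, counterclockwise.
Στ = 0 ⇒ N × 4.768 = 1512 ⇒ N = 317.1 N.
ΣFx = 0 ⇒ f = N_wall = 317.1 N. ΣFy = 0 ⇒ N_floor = 1040 N.
μ_min = f / N_floor = 317.1 / 1040 = 0.305.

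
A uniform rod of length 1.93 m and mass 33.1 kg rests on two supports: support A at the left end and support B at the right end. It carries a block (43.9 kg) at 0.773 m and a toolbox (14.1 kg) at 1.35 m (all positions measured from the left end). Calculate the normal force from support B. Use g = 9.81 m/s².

Choose support A as the axis so its reaction then has zero moment arm.
Beam weight: 33.1 × 9.81 = 324.7 N down at 0.965 m → arm 0.965 m, τ = 324.7 × 0.965 = 313.3 N·m clockwise.
Block: 43.9 × 9.81 = 430.7 N down at 0.773 m → arm 0.773 m, τ = 430.7 × 0.773 = 332.9 N·m clockwise.
Toolbox: 14.1 × 9.81 = 138.3 N down at 1.35 m → arm 1.35 m, τ = 138.3 × 1.35 = 186.7 N·m clockwise.
Net load moment about support A = 832.9 N·m clockwise.
Reaction R at support B is upward at 1.93 m, arm 1.93 m → moment R × 1.93 counterclockwise.
Στ = 0 ⇒ R × 1.93 = 832.9 ⇒ R = 432 N.

R_B ≈ 432 N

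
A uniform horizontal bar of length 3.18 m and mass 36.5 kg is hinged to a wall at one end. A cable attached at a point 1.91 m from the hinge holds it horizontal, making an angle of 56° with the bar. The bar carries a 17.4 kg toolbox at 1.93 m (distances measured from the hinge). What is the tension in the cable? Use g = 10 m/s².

T ≈ 579 N

Taking torques about the hinge:
Beam weight: 36.5 × 10 = 365 N down at 1.59 m → arm 1.59 m, τ = 365 × 1.59 = 580.4 N·m clockwise.
Toolbox: 17.4 × 10 = 174 N down at 1.93 m → arm 1.93 m, τ = 174 × 1.93 = 335.8 N·m clockwise.
Total clockwise load moment = 916.2 N·m.
The cable tension T acts at 1.91 m; only its component perpendicular to the bar, T sinθ, produces torque. sin 56° = 0.829.
For rotational equilibrium, T × 1.91 × 0.829 = 916.2, so T = 916.2 / 1.583 = 579 N.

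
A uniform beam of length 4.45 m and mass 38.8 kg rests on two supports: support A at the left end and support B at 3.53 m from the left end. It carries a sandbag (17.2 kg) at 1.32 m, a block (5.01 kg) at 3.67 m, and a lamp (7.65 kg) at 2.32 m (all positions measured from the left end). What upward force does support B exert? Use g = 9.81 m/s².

Taking torques about support A:
Beam weight: 38.8 × 9.81 = 380.6 N down at 2.225 m → arm 2.225 m, τ = 380.6 × 2.225 = 846.8 N·m clockwise.
Sandbag: 17.2 × 9.81 = 168.7 N down at 1.32 m → arm 1.32 m, τ = 168.7 × 1.32 = 222.7 N·m clockwise.
Block: 5.01 × 9.81 = 49.15 N down at 3.67 m → arm 3.67 m, τ = 49.15 × 3.67 = 180.4 N·m clockwise.
Lamp: 7.65 × 9.81 = 75.05 N down at 2.32 m → arm 2.32 m, τ = 75.05 × 2.32 = 174.1 N·m clockwise.
Net load moment about support A = 1424 N·m clockwise.
Reaction R at support B is upward at 3.53 m, arm 3.53 m → moment R × 3.53 counterclockwise.
Στ = 0 ⇒ R × 3.53 = 1424 ⇒ R = 403 N.

R_B ≈ 403 N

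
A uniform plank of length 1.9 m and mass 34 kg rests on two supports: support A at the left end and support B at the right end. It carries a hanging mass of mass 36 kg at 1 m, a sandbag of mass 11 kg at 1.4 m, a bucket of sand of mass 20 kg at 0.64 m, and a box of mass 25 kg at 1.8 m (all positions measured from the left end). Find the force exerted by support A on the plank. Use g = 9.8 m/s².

Choose support B as the axis so its reaction then has zero moment arm.
Beam weight: 34 × 9.8 = 333.2 N down at 0.95 m → arm 0.95 m, τ = 333.2 × 0.95 = 316.5 N·m counterclockwise.
Hanging mass: 36 × 9.8 = 352.8 N down at 1 m → arm 0.9 m, τ = 352.8 × 0.9 = 317.5 N·m counterclockwise.
Sandbag: 11 × 9.8 = 107.8 N down at 1.4 m → arm 0.5 m, τ = 107.8 × 0.5 = 53.9 N·m counterclockwise.
Bucket of sand: 20 × 9.8 = 196 N down at 0.64 m → arm 1.26 m, τ = 196 × 1.26 = 247 N·m counterclockwise.
Box: 25 × 9.8 = 245 N down at 1.8 m → arm 0.1 m, τ = 245 × 0.1 = 24.5 N·m counterclockwise.
Net load moment about support B = 959.4 N·m counterclockwise.
Reaction R at support A is upward at 0 m, arm 1.9 m → moment R × 1.9 clockwise.
Στ = 0 ⇒ R × 1.9 = 959.4 ⇒ R = 505 N.

R_A ≈ 505 N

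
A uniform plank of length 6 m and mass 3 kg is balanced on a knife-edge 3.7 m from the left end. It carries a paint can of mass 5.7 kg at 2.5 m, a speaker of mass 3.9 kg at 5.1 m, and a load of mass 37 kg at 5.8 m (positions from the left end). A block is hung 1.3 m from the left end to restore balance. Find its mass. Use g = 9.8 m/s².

About the knife-edge (at 3.7 m from the left end):
Beam weight: 3 × 9.8 = 29.4 N down at 3 m → arm 0.7 m, τ = 29.4 × 0.7 = 20.58 N·m counterclockwise.
Paint can: 5.7 × 9.8 = 55.86 N down at 2.5 m → arm 1.2 m, τ = 55.86 × 1.2 = 67.03 N·m counterclockwise.
Speaker: 3.9 × 9.8 = 38.22 N down at 5.1 m → arm 1.4 m, τ = 38.22 × 1.4 = 53.51 N·m clockwise.
Load: 37 × 9.8 = 362.6 N down at 5.8 m → arm 2.1 m, τ = 362.6 × 2.1 = 761.5 N·m clockwise.
Net moment of known loads = 727.4 N·m clockwise.
An unknown mass m at 1.3 m has arm 2.4 m; its moment is m·g·2.4 counterclockwise.
Στ = 0 ⇒ m × 9.8 × 2.4 = 727.4 ⇒ m = 727.4 / (9.8 × 2.4) = 30.9 kg.

m ≈ 30.9 kg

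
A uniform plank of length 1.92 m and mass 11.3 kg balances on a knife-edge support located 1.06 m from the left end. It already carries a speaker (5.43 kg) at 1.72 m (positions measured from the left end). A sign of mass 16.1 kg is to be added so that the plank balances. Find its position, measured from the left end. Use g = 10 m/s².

Take moments about the knife-edge support (at 1.06 m from the left end).
Beam weight: 11.3 × 10 = 113 N down at 0.96 m → arm 0.1 m, τ = 113 × 0.1 = 11.3 N·m counterclockwise.
Speaker: 5.43 × 10 = 54.3 N down at 1.72 m → arm 0.66 m, τ = 54.3 × 0.66 = 35.84 N·m clockwise.
Net moment of existing loads = 24.54 N·m clockwise.
The sign weighs 16.1 × 10 = 161 N and must supply an equal counterclockwise moment, so its lever arm about the knife-edge support is 24.54 / 161 = 0.152 m.
That puts it at 1.06 − 0.152 = 0.908 m from the left end.

x ≈ 0.908 m from the left end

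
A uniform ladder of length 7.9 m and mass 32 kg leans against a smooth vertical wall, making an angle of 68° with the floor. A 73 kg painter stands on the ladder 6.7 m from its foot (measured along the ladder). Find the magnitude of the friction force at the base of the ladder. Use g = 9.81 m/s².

f ≈ 309 N

About the foot of the ladder:
Ladder weight 32×9.81 = 313.9 N acts at 3.95 m along the ladder; its horizontal arm is 3.95·cos68° = 1.48 m → τ = 464.6 N·m clockwise.
Painter: 73×9.81 = 716.1 N at 6.7 m → arm 2.51 m → τ = 1797 N·m clockwise.
Wall normal N acts horizontally at the top; its moment arm is the height L sinθ = 7.9·sin68° = 7.325 m, counterclockwise.
Στ = 0 ⇒ N × 7.325 = 2262 ⇒ N = 309 N.
ΣFx = 0: friction at the foot balances the wall's push, so f = N_wall = 309 N.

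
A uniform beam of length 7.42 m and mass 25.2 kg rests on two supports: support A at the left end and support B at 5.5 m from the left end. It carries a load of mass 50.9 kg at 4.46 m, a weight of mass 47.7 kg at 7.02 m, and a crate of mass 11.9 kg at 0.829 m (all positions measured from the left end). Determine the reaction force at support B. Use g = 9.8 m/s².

Choose support A as the axis so its reaction then has zero moment arm.
Beam weight: 25.2 × 9.8 = 247 N down at 3.71 m → arm 3.71 m, τ = 247 × 3.71 = 916.4 N·m clockwise.
Load: 50.9 × 9.8 = 498.8 N down at 4.46 m → arm 4.46 m, τ = 498.8 × 4.46 = 2225 N·m clockwise.
Weight: 47.7 × 9.8 = 467.5 N down at 7.02 m → arm 7.02 m, τ = 467.5 × 7.02 = 3282 N·m clockwise.
Crate: 11.9 × 9.8 = 116.6 N down at 0.829 m → arm 0.829 m, τ = 116.6 × 0.829 = 96.66 N·m clockwise.
Net load moment about support A = 6520 N·m clockwise.
Reaction R at support B is upward at 5.5 m, arm 5.5 m → moment R × 5.5 counterclockwise.
Balancing moments: R × 5.5 = 6520, giving R = 1190 N.

R_B ≈ 1190 N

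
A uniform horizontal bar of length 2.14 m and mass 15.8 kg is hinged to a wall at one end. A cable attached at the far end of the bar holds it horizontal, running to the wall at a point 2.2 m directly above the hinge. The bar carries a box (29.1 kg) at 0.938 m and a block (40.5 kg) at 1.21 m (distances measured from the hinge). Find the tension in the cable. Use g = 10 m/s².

Sum moments about the hinge (the unknown hinge reaction has zero arm there).
Beam weight: 15.8 × 10 = 158 N down at 1.07 m → arm 1.07 m, τ = 158 × 1.07 = 169.1 N·m clockwise.
Box: 29.1 × 10 = 291 N down at 0.938 m → arm 0.938 m, τ = 291 × 0.938 = 273 N·m clockwise.
Block: 40.5 × 10 = 405 N down at 1.21 m → arm 1.21 m, τ = 405 × 1.21 = 490.1 N·m clockwise.
Total clockwise load moment = 932.2 N·m.
The cable tension T acts at 2.14 m; only its component perpendicular to the bar, T sinθ, produces torque. sinθ = h/√(h²+d²) = 2.2/√(2.2²+2.14²) = 0.7168.
Στ = 0 ⇒ T × 2.14 × 0.7168 = 932.2 ⇒ T = 932.2 / 1.534 = 608 N.

T ≈ 608 N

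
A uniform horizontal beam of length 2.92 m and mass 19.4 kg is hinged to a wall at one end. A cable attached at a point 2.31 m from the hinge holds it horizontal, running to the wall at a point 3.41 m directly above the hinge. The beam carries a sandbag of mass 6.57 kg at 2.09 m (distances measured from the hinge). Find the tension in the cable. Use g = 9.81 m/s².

T ≈ 216 N

Take moments about the hinge.
Beam weight: 19.4 × 9.81 = 190.3 N down at 1.46 m → arm 1.46 m, τ = 190.3 × 1.46 = 277.8 N·m clockwise.
Sandbag: 6.57 × 9.81 = 64.45 N down at 2.09 m → arm 2.09 m, τ = 64.45 × 2.09 = 134.7 N·m clockwise.
Total clockwise load moment = 412.5 N·m.
The cable tension T acts at 2.31 m; only its component perpendicular to the beam, T sinθ, produces torque. sinθ = h/√(h²+d²) = 3.41/√(3.41²+2.31²) = 0.8279.
Στ = 0 ⇒ T × 2.31 × 0.8279 = 412.5 ⇒ T = 412.5 / 1.912 = 216 N.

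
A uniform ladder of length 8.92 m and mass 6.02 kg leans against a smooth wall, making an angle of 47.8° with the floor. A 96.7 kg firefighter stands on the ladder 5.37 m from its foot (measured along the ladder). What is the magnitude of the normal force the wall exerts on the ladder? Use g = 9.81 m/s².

N_wall ≈ 545 N

Taking torques about the foot of the ladder:
Ladder weight 6.02×9.81 = 59.06 N acts at 4.46 m along the ladder; its horizontal arm is 4.46·cos47.8° = 2.996 m → τ = 176.9 N·m clockwise.
Firefighter: 96.7×9.81 = 948.6 N at 5.37 m → arm 3.607 m → τ = 3422 N·m clockwise.
Wall normal N acts horizontally at the top; its moment arm is the height L sinθ = 8.92·sin47.8° = 6.608 m, counterclockwise.
Στ = 0 ⇒ N × 6.608 = 3599 ⇒ N = 545 N.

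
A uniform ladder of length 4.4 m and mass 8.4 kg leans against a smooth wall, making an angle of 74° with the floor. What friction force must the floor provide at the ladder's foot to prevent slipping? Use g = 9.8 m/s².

f ≈ 11.8 N

Take moments about the foot of the ladder.
Ladder weight 8.4×9.8 = 82.32 N acts at 2.2 m along the ladder; its horizontal arm is 2.2·cos74° = 0.6064 m → τ = 49.92 N·m clockwise.
Wall normal N acts horizontally at the top; its moment arm is the height L sinθ = 4.4·sin74° = 4.23 m, counterclockwise.
For rotational equilibrium, N × 4.23 = 49.92, so N = 11.8 N.
ΣFx = 0: friction at the foot balances the wall's push, so f = N_wall = 11.8 N.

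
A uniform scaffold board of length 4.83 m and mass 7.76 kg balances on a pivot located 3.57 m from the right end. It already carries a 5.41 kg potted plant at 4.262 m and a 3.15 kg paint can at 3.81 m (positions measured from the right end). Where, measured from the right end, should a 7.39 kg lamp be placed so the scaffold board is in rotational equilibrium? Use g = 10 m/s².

Take moments about the pivot (at 3.57 m from the right end).
Beam weight: 7.76 × 10 = 77.6 N down at 2.415 m → arm 1.155 m, τ = 77.6 × 1.155 = 89.63 N·m clockwise.
Potted plant: 5.41 × 10 = 54.1 N down at 4.262 m → arm 0.692 m, τ = 54.1 × 0.692 = 37.44 N·m counterclockwise.
Paint can: 3.15 × 10 = 31.5 N down at 3.81 m → arm 0.24 m, τ = 31.5 × 0.24 = 7.56 N·m counterclockwise.
Net moment of existing loads = 44.63 N·m clockwise.
The lamp weighs 7.39 × 10 = 73.9 N and must supply an equal counterclockwise moment, so its lever arm about the pivot is 44.63 / 73.9 = 0.604 m.
That puts it at 3.57 + 0.604 = 4.17 m from the right end.

x ≈ 4.17 m from the right end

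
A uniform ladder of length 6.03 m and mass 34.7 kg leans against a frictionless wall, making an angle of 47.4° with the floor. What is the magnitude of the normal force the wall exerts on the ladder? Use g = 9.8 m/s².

Taking torques about the foot of the ladder:
Ladder weight 34.7×9.8 = 340.1 N acts at 3.015 m along the ladder; its horizontal arm is 3.015·cos47.4° = 2.041 m → τ = 694.1 N·m clockwise.
Wall normal N acts horizontally at the top; its moment arm is the height L sinθ = 6.03·sin47.4° = 4.439 m, counterclockwise.
Στ = 0 ⇒ N × 4.439 = 694.1 ⇒ N = 156 N.

N_wall ≈ 156 N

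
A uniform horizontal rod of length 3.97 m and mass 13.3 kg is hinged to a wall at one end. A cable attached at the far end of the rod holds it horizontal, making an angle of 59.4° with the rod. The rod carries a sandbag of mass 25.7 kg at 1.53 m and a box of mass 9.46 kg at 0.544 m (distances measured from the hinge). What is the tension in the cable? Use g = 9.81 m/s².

Choose the hinge as the axis so the unknown hinge reaction has zero arm there.
Beam weight: 13.3 × 9.81 = 130.5 N down at 1.985 m → arm 1.985 m, τ = 130.5 × 1.985 = 259 N·m clockwise.
Sandbag: 25.7 × 9.81 = 252.1 N down at 1.53 m → arm 1.53 m, τ = 252.1 × 1.53 = 385.7 N·m clockwise.
Box: 9.46 × 9.81 = 92.8 N down at 0.544 m → arm 0.544 m, τ = 92.8 × 0.544 = 50.48 N·m clockwise.
Total clockwise load moment = 695.2 N·m.
The cable tension T acts at 3.97 m; only its component perpendicular to the rod, T sinθ, produces torque. sin 59.4° = 0.8607.
For rotational equilibrium, T × 3.97 × 0.8607 = 695.2, so T = 695.2 / 3.417 = 203 N.

T ≈ 203 N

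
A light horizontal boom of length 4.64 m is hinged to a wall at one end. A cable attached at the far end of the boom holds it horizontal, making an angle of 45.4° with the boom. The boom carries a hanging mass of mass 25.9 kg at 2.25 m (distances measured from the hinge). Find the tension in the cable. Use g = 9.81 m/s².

Choose the hinge as the axis so the unknown hinge reaction has zero arm there.
Hanging mass: 25.9 × 9.81 = 254.1 N down at 2.25 m → arm 2.25 m, τ = 254.1 × 2.25 = 571.7 N·m clockwise.
Total clockwise load moment = 571.7 N·m.
The cable tension T acts at 4.64 m; only its component perpendicular to the boom, T sinθ, produces torque. sin 45.4° = 0.712.
Balancing moments: T × 4.64 × 0.712 = 571.7, giving T = 571.7 / 3.304 = 173 N.

T ≈ 173 N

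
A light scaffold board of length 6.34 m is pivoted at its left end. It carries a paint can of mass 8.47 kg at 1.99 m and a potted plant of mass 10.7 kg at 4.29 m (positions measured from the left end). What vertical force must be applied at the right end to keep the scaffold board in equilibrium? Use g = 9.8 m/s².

F ≈ 97 N

Taking torques about the left end:
Paint can: 8.47 × 9.8 = 83.01 N down at 1.99 m → arm 1.99 m, τ = 83.01 × 1.99 = 165.2 N·m clockwise.
Potted plant: 10.7 × 9.8 = 104.9 N down at 4.29 m → arm 4.29 m, τ = 104.9 × 4.29 = 450 N·m clockwise.
Net moment of the loads = 615.2 N·m clockwise.
The upward force F acts at the right end, arm 6.34 m, giving F × 6.34 counterclockwise.
Setting net torque to zero: F × 6.34 = 615.2 → F = 615.2 / 6.34 = 97 N.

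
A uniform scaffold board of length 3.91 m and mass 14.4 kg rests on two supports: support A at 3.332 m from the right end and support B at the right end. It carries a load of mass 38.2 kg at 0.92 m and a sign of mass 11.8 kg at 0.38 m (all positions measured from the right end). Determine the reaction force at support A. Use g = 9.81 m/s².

R_A ≈ 200 N

Sum moments about support B (its reaction then has zero moment arm).
Beam weight: 14.4 × 9.81 = 141.3 N down at 1.955 m → arm 1.955 m, τ = 141.3 × 1.955 = 276.2 N·m counterclockwise.
Load: 38.2 × 9.81 = 374.7 N down at 0.92 m → arm 0.92 m, τ = 374.7 × 0.92 = 344.7 N·m counterclockwise.
Sign: 11.8 × 9.81 = 115.8 N down at 0.38 m → arm 0.38 m, τ = 115.8 × 0.38 = 44 N·m counterclockwise.
Net load moment about support B = 664.9 N·m counterclockwise.
Reaction R at support A is upward at 3.332 m, arm 3.332 m → moment R × 3.332 clockwise.
Setting net torque to zero: R × 3.332 = 664.9 → R = 200 N.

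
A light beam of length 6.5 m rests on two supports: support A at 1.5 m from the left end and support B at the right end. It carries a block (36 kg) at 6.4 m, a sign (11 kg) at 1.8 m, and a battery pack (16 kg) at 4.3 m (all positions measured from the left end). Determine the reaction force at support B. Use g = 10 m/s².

Sum moments about support A (its reaction then has zero moment arm).
Block: 36 × 10 = 360 N down at 6.4 m → arm 4.9 m, τ = 360 × 4.9 = 1764 N·m clockwise.
Sign: 11 × 10 = 110 N down at 1.8 m → arm 0.3 m, τ = 110 × 0.3 = 33 N·m clockwise.
Battery pack: 16 × 10 = 160 N down at 4.3 m → arm 2.8 m, τ = 160 × 2.8 = 448 N·m clockwise.
Net load moment about support A = 2245 N·m clockwise.
Reaction R at support B is upward at 6.5 m, arm 5 m → moment R × 5 counterclockwise.
Balancing moments: R × 5 = 2245, giving R = 449 N.

R_B ≈ 449 N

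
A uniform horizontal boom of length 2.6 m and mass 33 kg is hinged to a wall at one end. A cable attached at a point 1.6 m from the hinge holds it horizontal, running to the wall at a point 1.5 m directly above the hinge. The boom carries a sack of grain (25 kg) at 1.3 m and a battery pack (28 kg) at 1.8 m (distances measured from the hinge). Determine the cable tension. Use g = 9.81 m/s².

T ≈ 1130 N

About the hinge:
Beam weight: 33 × 9.81 = 323.7 N down at 1.3 m → arm 1.3 m, τ = 323.7 × 1.3 = 420.8 N·m clockwise.
Sack of grain: 25 × 9.81 = 245.2 N down at 1.3 m → arm 1.3 m, τ = 245.2 × 1.3 = 318.8 N·m clockwise.
Battery pack: 28 × 9.81 = 274.7 N down at 1.8 m → arm 1.8 m, τ = 274.7 × 1.8 = 494.5 N·m clockwise.
Total clockwise load moment = 1234 N·m.
The cable tension T acts at 1.6 m; only its component perpendicular to the boom, T sinθ, produces torque. sinθ = h/√(h²+d²) = 1.5/√(1.5²+1.6²) = 0.6839.
Στ = 0 ⇒ T × 1.6 × 0.6839 = 1234 ⇒ T = 1234 / 1.094 = 1130 N.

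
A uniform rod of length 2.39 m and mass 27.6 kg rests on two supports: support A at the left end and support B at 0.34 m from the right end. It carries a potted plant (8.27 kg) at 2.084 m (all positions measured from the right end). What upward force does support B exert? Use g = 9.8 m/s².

Choose support A as the axis so its reaction then has zero moment arm.
Beam weight: 27.6 × 9.8 = 270.5 N down at 1.195 m → arm 1.195 m, τ = 270.5 × 1.195 = 323.2 N·m clockwise.
Potted plant: 8.27 × 9.8 = 81.05 N down at 2.084 m → arm 0.306 m, τ = 81.05 × 0.306 = 24.8 N·m clockwise.
Net load moment about support A = 348 N·m clockwise.
Reaction R at support B is upward at 0.34 m, arm 2.05 m → moment R × 2.05 counterclockwise.
For rotational equilibrium, R × 2.05 = 348, so R = 170 N.

R_B ≈ 170 N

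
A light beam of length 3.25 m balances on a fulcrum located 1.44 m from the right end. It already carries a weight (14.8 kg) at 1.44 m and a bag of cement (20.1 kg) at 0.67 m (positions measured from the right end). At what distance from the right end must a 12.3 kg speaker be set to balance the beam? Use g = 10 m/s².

x ≈ 2.7 m from the right end

Take moments about the fulcrum (at 1.44 m from the right end).
Weight: acts at the fulcrum, moment arm 0 → no torque.
Bag of cement: 20.1 × 10 = 201 N down at 0.67 m → arm 0.77 m, τ = 201 × 0.77 = 154.8 N·m clockwise.
Net moment of existing loads = 154.8 N·m clockwise.
The speaker weighs 12.3 × 10 = 123 N and must supply an equal counterclockwise moment, so its lever arm about the fulcrum is 154.8 / 123 = 1.26 m.
That puts it at 1.44 + 1.26 = 2.7 m from the right end.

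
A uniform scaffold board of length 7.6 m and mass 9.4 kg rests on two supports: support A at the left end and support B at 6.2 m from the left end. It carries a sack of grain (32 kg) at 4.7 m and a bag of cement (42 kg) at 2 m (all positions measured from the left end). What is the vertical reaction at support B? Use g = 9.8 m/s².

R_B ≈ 427 N

About support A:
Beam weight: 9.4 × 9.8 = 92.12 N down at 3.8 m → arm 3.8 m, τ = 92.12 × 3.8 = 350.1 N·m clockwise.
Sack of grain: 32 × 9.8 = 313.6 N down at 4.7 m → arm 4.7 m, τ = 313.6 × 4.7 = 1474 N·m clockwise.
Bag of cement: 42 × 9.8 = 411.6 N down at 2 m → arm 2 m, τ = 411.6 × 2 = 823.2 N·m clockwise.
Net load moment about support A = 2647 N·m clockwise.
Reaction R at support B is upward at 6.2 m, arm 6.2 m → moment R × 6.2 counterclockwise.
Setting net torque to zero: R × 6.2 = 2647 → R = 427 N.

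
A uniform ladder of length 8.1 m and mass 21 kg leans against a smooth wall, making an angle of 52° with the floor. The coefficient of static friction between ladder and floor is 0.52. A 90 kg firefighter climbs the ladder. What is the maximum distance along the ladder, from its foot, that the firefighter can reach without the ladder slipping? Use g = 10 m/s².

Taking torques about the foot of the ladder:
Ladder weight 21×10 = 210 N acts at 4.05 m along the ladder; its horizontal arm is 4.05·cos52° = 2.493 m → τ = 523.5 N·m clockwise.
Firefighter weight 90×10 = 900 N at distance d → arm d·cos52° → τ = 900·d·0.6157 clockwise.
Wall normal N at the top has arm L sinθ = 6.383 m counterclockwise, so Στ = 0 gives N·6.383 = 523.5 + 554.1·d.
ΣFy = 0 ⇒ N_floor = 1110 N, so the maximum friction is μ_s·N_floor = 0.52×1110 = 577.2 N. ΣFx = 0 ⇒ N_wall = f, so at the slipping point N = 577.2 N.
Substituting: 577.2×6.383 = 523.5 + 554.1·d ⇒ d = (3684 − 523.5) / 554.1 = 5.7 m.

d ≈ 5.7 m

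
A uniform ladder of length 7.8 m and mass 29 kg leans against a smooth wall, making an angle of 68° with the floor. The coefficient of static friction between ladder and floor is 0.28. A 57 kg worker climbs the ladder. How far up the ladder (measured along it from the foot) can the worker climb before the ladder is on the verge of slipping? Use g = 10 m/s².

About the foot of the ladder:
Ladder weight 29×10 = 290 N acts at 3.9 m along the ladder; its horizontal arm is 3.9·cos68° = 1.461 m → τ = 423.7 N·m clockwise.
Worker weight 57×10 = 570 N at distance d → arm d·cos68° → τ = 570·d·0.3746 clockwise.
Wall normal N at the top has arm L sinθ = 7.232 m counterclockwise, so Στ = 0 gives N·7.232 = 423.7 + 213.5·d.
ΣFy = 0 ⇒ N_floor = 860 N, so the maximum friction is μ_s·N_floor = 0.28×860 = 240.8 N. ΣFx = 0 ⇒ N_wall = f, so at the slipping point N = 240.8 N.
Substituting: 240.8×7.232 = 423.7 + 213.5·d ⇒ d = (1741 − 423.7) / 213.5 = 6.17 m.

d ≈ 6.17 m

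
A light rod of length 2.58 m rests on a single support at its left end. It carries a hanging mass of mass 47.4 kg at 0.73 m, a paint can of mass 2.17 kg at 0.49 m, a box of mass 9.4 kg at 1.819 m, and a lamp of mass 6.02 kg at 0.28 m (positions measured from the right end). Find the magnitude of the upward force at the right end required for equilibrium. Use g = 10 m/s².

Sum moments about the left end (the unknown pivot reaction has zero arm there).
Hanging mass: 47.4 × 10 = 474 N down at 0.73 m → arm 1.85 m, τ = 474 × 1.85 = 876.9 N·m clockwise.
Paint can: 2.17 × 10 = 21.7 N down at 0.49 m → arm 2.09 m, τ = 21.7 × 2.09 = 45.35 N·m clockwise.
Box: 9.4 × 10 = 94 N down at 1.819 m → arm 0.761 m, τ = 94 × 0.761 = 71.53 N·m clockwise.
Lamp: 6.02 × 10 = 60.2 N down at 0.28 m → arm 2.3 m, τ = 60.2 × 2.3 = 138.5 N·m clockwise.
Net moment of the loads = 1132 N·m clockwise.
The upward force F acts at the right end, arm 2.58 m, giving F × 2.58 counterclockwise.
Στ = 0 ⇒ F × 2.58 = 1132 ⇒ F = 1132 / 2.58 = 439 N.

F ≈ 439 N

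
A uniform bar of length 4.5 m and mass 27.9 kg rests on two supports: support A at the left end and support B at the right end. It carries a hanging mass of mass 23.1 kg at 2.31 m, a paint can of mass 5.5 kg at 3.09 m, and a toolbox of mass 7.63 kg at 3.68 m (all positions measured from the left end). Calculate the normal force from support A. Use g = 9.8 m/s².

R_A ≈ 277 N

Taking torques about support B:
Beam weight: 27.9 × 9.8 = 273.4 N down at 2.25 m → arm 2.25 m, τ = 273.4 × 2.25 = 615.1 N·m counterclockwise.
Hanging mass: 23.1 × 9.8 = 226.4 N down at 2.31 m → arm 2.19 m, τ = 226.4 × 2.19 = 495.8 N·m counterclockwise.
Paint can: 5.5 × 9.8 = 53.9 N down at 3.09 m → arm 1.41 m, τ = 53.9 × 1.41 = 76 N·m counterclockwise.
Toolbox: 7.63 × 9.8 = 74.77 N down at 3.68 m → arm 0.82 m, τ = 74.77 × 0.82 = 61.31 N·m counterclockwise.
Net load moment about support B = 1248 N·m counterclockwise.
Reaction R at support A is upward at 0 m, arm 4.5 m → moment R × 4.5 clockwise.
Balancing moments: R × 4.5 = 1248, giving R = 277 N.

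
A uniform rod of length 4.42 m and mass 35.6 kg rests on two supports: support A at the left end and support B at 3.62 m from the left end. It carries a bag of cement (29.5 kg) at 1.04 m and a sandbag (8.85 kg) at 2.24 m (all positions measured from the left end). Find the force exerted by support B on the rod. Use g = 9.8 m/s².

R_B ≈ 350 N

Sum moments about support A (its reaction then has zero moment arm).
Beam weight: 35.6 × 9.8 = 348.9 N down at 2.21 m → arm 2.21 m, τ = 348.9 × 2.21 = 771.1 N·m clockwise.
Bag of cement: 29.5 × 9.8 = 289.1 N down at 1.04 m → arm 1.04 m, τ = 289.1 × 1.04 = 300.7 N·m clockwise.
Sandbag: 8.85 × 9.8 = 86.73 N down at 2.24 m → arm 2.24 m, τ = 86.73 × 2.24 = 194.3 N·m clockwise.
Net load moment about support A = 1266 N·m clockwise.
Reaction R at support B is upward at 3.62 m, arm 3.62 m → moment R × 3.62 counterclockwise.
For rotational equilibrium, R × 3.62 = 1266, so R = 350 N.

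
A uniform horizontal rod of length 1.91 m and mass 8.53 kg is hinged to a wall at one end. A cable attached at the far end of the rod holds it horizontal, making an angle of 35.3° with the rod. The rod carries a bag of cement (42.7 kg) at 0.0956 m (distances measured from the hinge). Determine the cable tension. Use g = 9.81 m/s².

Sum moments about the hinge (the unknown hinge reaction has zero arm there).
Beam weight: 8.53 × 9.81 = 83.68 N down at 0.955 m → arm 0.955 m, τ = 83.68 × 0.955 = 79.91 N·m clockwise.
Bag of cement: 42.7 × 9.81 = 418.9 N down at 0.0956 m → arm 0.0956 m, τ = 418.9 × 0.0956 = 40.05 N·m clockwise.
Total clockwise load moment = 120 N·m.
The cable tension T acts at 1.91 m; only its component perpendicular to the rod, T sinθ, produces torque. sin 35.3° = 0.5779.
Στ = 0 ⇒ T × 1.91 × 0.5779 = 120 ⇒ T = 120 / 1.104 = 109 N.

T ≈ 109 N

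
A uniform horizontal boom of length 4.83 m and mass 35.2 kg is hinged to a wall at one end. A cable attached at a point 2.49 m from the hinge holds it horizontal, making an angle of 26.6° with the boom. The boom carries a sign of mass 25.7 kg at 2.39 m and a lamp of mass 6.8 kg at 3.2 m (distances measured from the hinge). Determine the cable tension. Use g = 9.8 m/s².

T ≈ 1480 N

About the hinge:
Beam weight: 35.2 × 9.8 = 345 N down at 2.415 m → arm 2.415 m, τ = 345 × 2.415 = 833.2 N·m clockwise.
Sign: 25.7 × 9.8 = 251.9 N down at 2.39 m → arm 2.39 m, τ = 251.9 × 2.39 = 602 N·m clockwise.
Lamp: 6.8 × 9.8 = 66.64 N down at 3.2 m → arm 3.2 m, τ = 66.64 × 3.2 = 213.2 N·m clockwise.
Total clockwise load moment = 1648 N·m.
The cable tension T acts at 2.49 m; only its component perpendicular to the boom, T sinθ, produces torque. sin 26.6° = 0.4478.
Setting net torque to zero: T × 2.49 × 0.4478 = 1648 → T = 1648 / 1.115 = 1480 N.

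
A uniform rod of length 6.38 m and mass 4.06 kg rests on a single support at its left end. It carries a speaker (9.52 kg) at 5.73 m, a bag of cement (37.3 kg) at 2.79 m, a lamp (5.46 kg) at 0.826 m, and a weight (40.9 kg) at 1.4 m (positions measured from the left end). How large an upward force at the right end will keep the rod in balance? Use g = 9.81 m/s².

Sum moments about the left end (the unknown pivot reaction has zero arm there).
Beam weight: 4.06 × 9.81 = 39.83 N down at 3.19 m → arm 3.19 m, τ = 39.83 × 3.19 = 127.1 N·m clockwise.
Speaker: 9.52 × 9.81 = 93.39 N down at 5.73 m → arm 5.73 m, τ = 93.39 × 5.73 = 535.1 N·m clockwise.
Bag of cement: 37.3 × 9.81 = 365.9 N down at 2.79 m → arm 2.79 m, τ = 365.9 × 2.79 = 1021 N·m clockwise.
Lamp: 5.46 × 9.81 = 53.56 N down at 0.826 m → arm 0.826 m, τ = 53.56 × 0.826 = 44.24 N·m clockwise.
Weight: 40.9 × 9.81 = 401.2 N down at 1.4 m → arm 1.4 m, τ = 401.2 × 1.4 = 561.7 N·m clockwise.
Net moment of the loads = 2289 N·m clockwise.
The upward force F acts at the right end, arm 6.38 m, giving F × 6.38 counterclockwise.
Setting net torque to zero: F × 6.38 = 2289 → F = 2289 / 6.38 = 359 N.

F ≈ 359 N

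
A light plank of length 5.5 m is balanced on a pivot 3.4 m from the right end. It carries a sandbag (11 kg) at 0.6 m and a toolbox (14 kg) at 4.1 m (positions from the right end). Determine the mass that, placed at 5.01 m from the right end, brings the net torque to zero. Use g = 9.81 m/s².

Choose the pivot (at 3.4 m from the right end) as the axis so the support reaction has zero arm there.
Sandbag: 11 × 9.81 = 107.9 N down at 0.6 m → arm 2.8 m, τ = 107.9 × 2.8 = 302.1 N·m clockwise.
Toolbox: 14 × 9.81 = 137.3 N down at 4.1 m → arm 0.7 m, τ = 137.3 × 0.7 = 96.11 N·m counterclockwise.
Net moment of known loads = 206 N·m clockwise.
An unknown mass m at 5.01 m has arm 1.61 m; its moment is m·g·1.61 counterclockwise.
Setting net torque to zero: m × 9.81 × 1.61 = 206 → m = 206 / (9.81 × 1.61) = 13 kg.

m ≈ 13 kg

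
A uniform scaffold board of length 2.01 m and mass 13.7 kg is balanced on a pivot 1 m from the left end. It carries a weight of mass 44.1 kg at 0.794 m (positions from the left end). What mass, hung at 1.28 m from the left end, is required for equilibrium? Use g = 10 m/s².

Sum moments about the pivot (at 1 m from the left end) (the support reaction has zero arm there).
Beam weight: 13.7 × 10 = 137 N down at 1.005 m → arm 0.005 m, τ = 137 × 0.005 = 0.685 N·m clockwise.
Weight: 44.1 × 10 = 441 N down at 0.794 m → arm 0.206 m, τ = 441 × 0.206 = 90.85 N·m counterclockwise.
Net moment of known loads = 90.16 N·m counterclockwise.
An unknown mass m at 1.28 m has arm 0.28 m; its moment is m·g·0.28 clockwise.
Balancing moments: m × 10 × 0.28 = 90.16, giving m = 90.16 / (10 × 0.28) = 32.2 kg.

m ≈ 32.2 kg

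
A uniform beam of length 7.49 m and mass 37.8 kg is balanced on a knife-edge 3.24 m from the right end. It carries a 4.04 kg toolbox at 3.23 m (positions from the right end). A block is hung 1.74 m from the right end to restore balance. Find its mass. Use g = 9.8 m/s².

About the knife-edge (at 3.24 m from the right end):
Beam weight: 37.8 × 9.8 = 370.4 N down at 3.745 m → arm 0.505 m, τ = 370.4 × 0.505 = 187.1 N·m counterclockwise.
Toolbox: 4.04 × 9.8 = 39.59 N down at 3.23 m → arm 0.01 m, τ = 39.59 × 0.01 = 0.3959 N·m clockwise.
Net moment of known loads = 186.7 N·m counterclockwise.
An unknown mass m at 1.74 m has arm 1.5 m; its moment is m·g·1.5 clockwise.
Στ = 0 ⇒ m × 9.8 × 1.5 = 186.7 ⇒ m = 186.7 / (9.8 × 1.5) = 12.7 kg.

m ≈ 12.7 kg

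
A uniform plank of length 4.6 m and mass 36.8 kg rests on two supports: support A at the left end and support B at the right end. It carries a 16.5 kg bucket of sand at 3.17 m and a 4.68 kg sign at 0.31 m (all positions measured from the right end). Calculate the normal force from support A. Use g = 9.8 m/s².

Choose support B as the axis so its reaction then has zero moment arm.
Beam weight: 36.8 × 9.8 = 360.6 N down at 2.3 m → arm 2.3 m, τ = 360.6 × 2.3 = 829.4 N·m counterclockwise.
Bucket of sand: 16.5 × 9.8 = 161.7 N down at 3.17 m → arm 3.17 m, τ = 161.7 × 3.17 = 512.6 N·m counterclockwise.
Sign: 4.68 × 9.8 = 45.86 N down at 0.31 m → arm 0.31 m, τ = 45.86 × 0.31 = 14.22 N·m counterclockwise.
Net load moment about support B = 1356 N·m counterclockwise.
Reaction R at support A is upward at 4.6 m, arm 4.6 m → moment R × 4.6 clockwise.
Balancing moments: R × 4.6 = 1356, giving R = 295 N.

R_A ≈ 295 N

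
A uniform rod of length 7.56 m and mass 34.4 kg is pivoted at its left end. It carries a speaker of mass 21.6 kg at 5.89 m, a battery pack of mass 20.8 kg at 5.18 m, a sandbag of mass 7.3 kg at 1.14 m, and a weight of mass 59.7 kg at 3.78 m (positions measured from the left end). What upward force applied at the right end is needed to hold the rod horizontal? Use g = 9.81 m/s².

Sum moments about the left end (the unknown pivot reaction has zero arm there).
Beam weight: 34.4 × 9.81 = 337.5 N down at 3.78 m → arm 3.78 m, τ = 337.5 × 3.78 = 1276 N·m clockwise.
Speaker: 21.6 × 9.81 = 211.9 N down at 5.89 m → arm 5.89 m, τ = 211.9 × 5.89 = 1248 N·m clockwise.
Battery pack: 20.8 × 9.81 = 204 N down at 5.18 m → arm 5.18 m, τ = 204 × 5.18 = 1057 N·m clockwise.
Sandbag: 7.3 × 9.81 = 71.61 N down at 1.14 m → arm 1.14 m, τ = 71.61 × 1.14 = 81.64 N·m clockwise.
Weight: 59.7 × 9.81 = 585.7 N down at 3.78 m → arm 3.78 m, τ = 585.7 × 3.78 = 2214 N·m clockwise.
Net moment of the loads = 5877 N·m clockwise.
The upward force F acts at the right end, arm 7.56 m, giving F × 7.56 counterclockwise.
Balancing moments: F × 7.56 = 5877, giving F = 5877 / 7.56 = 777 N.

F ≈ 777 N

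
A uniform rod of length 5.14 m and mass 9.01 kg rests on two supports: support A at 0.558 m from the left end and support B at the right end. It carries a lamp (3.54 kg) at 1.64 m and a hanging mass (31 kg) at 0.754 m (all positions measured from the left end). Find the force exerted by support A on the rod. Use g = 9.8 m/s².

R_A ≈ 367 N

Taking torques about support B:
Beam weight: 9.01 × 9.8 = 88.3 N down at 2.57 m → arm 2.57 m, τ = 88.3 × 2.57 = 226.9 N·m counterclockwise.
Lamp: 3.54 × 9.8 = 34.69 N down at 1.64 m → arm 3.5 m, τ = 34.69 × 3.5 = 121.4 N·m counterclockwise.
Hanging mass: 31 × 9.8 = 303.8 N down at 0.754 m → arm 4.386 m, τ = 303.8 × 4.386 = 1332 N·m counterclockwise.
Net load moment about support B = 1680 N·m counterclockwise.
Reaction R at support A is upward at 0.558 m, arm 4.582 m → moment R × 4.582 clockwise.
Setting net torque to zero: R × 4.582 = 1680 → R = 367 N.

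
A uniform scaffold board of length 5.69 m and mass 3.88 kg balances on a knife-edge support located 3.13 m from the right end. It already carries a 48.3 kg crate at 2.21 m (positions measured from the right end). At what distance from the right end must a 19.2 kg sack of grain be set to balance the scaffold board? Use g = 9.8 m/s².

Taking torques about the knife-edge support (at 3.13 m from the right end):
Beam weight: 3.88 × 9.8 = 38.02 N down at 2.845 m → arm 0.285 m, τ = 38.02 × 0.285 = 10.84 N·m clockwise.
Crate: 48.3 × 9.8 = 473.3 N down at 2.21 m → arm 0.92 m, τ = 473.3 × 0.92 = 435.4 N·m clockwise.
Net moment of existing loads = 446.2 N·m clockwise.
The sack of grain weighs 19.2 × 9.8 = 188.2 N and must supply an equal counterclockwise moment, so its lever arm about the knife-edge support is 446.2 / 188.2 = 2.37 m.
That puts it at 3.13 + 2.37 = 5.5 m from the right end.

x ≈ 5.5 m from the right end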